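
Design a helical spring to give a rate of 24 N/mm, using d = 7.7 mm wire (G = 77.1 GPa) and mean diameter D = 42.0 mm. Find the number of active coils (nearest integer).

N_a = Gd⁴/(8D³k) = (77.1×10³ × 7.7⁴)/(8 × 42.0³ × 24)
    = 2.7103e+08 / 1.42249e+07 = 19.05 → 19 coils

19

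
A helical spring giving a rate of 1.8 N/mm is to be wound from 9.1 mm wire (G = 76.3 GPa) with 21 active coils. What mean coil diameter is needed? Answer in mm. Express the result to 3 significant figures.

120 mm

D = (Gd⁴/(8N_a·k))^(1/3) = (76.3×10³·9.1⁴/(8·21·1.8))^(1/3)
  = (1.73025e+06)^(1/3) = 120.0520 mm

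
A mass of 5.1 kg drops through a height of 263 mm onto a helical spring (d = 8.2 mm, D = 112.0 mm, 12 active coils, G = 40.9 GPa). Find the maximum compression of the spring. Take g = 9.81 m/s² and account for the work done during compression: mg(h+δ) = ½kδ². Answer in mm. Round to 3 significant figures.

180 mm

k = Gd⁴/(8D³N_a) = (40.9×10³)(8.2⁴)/(8·112.0³·12) = 1.3711 N/mm
W = mg = 5.1 × 9.81 = 50.031 N
½kδ² − Wδ − Wh = 0 → δ = (W + √(W² + 2kWh))/k
δ = (50.031 + √(2503.1 + 36081))/1.3711 = (50.031 + 196.43)/1.3711 = 179.76 mm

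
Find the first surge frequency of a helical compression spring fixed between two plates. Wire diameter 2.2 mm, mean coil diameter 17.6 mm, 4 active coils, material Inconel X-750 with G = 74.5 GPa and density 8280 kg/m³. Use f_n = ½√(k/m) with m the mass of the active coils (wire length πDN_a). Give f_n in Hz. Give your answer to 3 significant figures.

k = Gd⁴/(8D³N_a) = (74.5×10³)(2.2⁴)/(8·17.6³·4) = 10.004 N/mm = 10004 N/m
Wire length L = πDN_a = π·17.6·4 = 221.17 mm
m = ρ·(πd²/4)·L = 8280 × 3.8013×10⁻⁶ m² × 0.22117 m = 0.0069613 kg
f_n = ½√(k/m) = 0.5·√(10004/0.0069613) = 0.5·√(1.437e+06) = 599.38 Hz

599 Hz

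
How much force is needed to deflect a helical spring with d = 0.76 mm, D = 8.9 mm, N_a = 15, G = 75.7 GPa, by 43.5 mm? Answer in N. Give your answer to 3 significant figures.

13.0 N

k = Gd⁴/(8D³N_a) = (75.7×10³)(0.76⁴)/(8·8.9³·15) = 0.29854 N/mm
F = k·δ = 0.29854 × 43.5 = 12.986 N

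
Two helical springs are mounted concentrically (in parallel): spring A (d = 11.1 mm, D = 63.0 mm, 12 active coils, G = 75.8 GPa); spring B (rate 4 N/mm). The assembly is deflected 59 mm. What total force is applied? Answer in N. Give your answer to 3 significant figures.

k_A = Gd⁴/(8D³N_a) = (75.8×10³)(11.1⁴)/(8·63.0³·12) = 47.937 N/mm
Parallel: k_eq = 47.937 + 4 = 51.937 N/mm
F = k_eq·δ = 51.937·59 = 3064.3 N

3060 N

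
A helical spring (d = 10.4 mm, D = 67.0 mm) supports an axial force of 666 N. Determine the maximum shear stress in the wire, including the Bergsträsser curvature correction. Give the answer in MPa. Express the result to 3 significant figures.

Spring index C = D/d = 67.0/10.4 = 6.4423
K_B = (4C+2)/(4C−3) = 27.769/22.769 = 1.2196
τ₀ = 8FD/(πd³) = 8·666·67.0/(π·10.4³) = 356976/3533.9 = 101.02 MPa
τ_max = K·τ₀ = 1.2196 × 101.02 = 123.2 MPa

123 MPa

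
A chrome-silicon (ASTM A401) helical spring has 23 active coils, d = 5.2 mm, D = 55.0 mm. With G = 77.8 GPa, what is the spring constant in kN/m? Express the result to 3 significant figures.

k = Gd⁴/(8D³N_a) = (77.8×10³ × 5.2⁴) / (8 × 55.0³ × 23)
  = 5.68844e+07 / 3.0613e+07 = 1.8582 N/mm

1.86 kN/m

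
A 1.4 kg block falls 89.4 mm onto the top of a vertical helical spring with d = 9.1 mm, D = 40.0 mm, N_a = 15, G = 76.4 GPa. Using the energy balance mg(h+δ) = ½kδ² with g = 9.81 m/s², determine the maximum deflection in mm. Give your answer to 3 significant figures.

k = Gd⁴/(8D³N_a) = (76.4×10³)(9.1⁴)/(8·40.0³·15) = 68.218 N/mm
W = mg = 1.4 × 9.81 = 13.734 N
½kδ² − Wδ − Wh = 0 → δ = (W + √(W² + 2kWh))/k
δ = (13.734 + √(188.62 + 167518))/68.218 = (13.734 + 409.52)/68.218 = 6.2045 mm

6.20 mm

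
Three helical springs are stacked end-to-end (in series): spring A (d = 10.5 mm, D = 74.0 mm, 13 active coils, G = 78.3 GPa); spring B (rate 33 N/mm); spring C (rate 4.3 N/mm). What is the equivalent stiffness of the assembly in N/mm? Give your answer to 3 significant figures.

k_A = Gd⁴/(8D³N_a) = (78.3×10³)(10.5⁴)/(8·74.0³·13) = 22.583 N/mm
Series: 1/k_eq = 1/22.583 + 1/33 + 1/4.3 = 0.30714; k_eq = 3.2558 N/mm

3.26 N/mm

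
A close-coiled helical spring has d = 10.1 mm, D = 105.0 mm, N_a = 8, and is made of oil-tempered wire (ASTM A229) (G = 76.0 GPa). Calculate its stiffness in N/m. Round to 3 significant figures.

10700 N/m

k = Gd⁴/(8D³N_a) = (76.0×10³ × 10.1⁴) / (8 × 105.0³ × 8)
  = 7.90859e+08 / 7.4088e+07 = 10.675 N/mm = 10675 N/m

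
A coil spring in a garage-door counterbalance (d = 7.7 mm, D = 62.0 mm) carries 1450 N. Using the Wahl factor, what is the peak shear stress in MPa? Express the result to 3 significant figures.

Spring index C = D/d = 62.0/7.7 = 8.0519
K_W = (4C−1)/(4C−4) + 0.615/C = 31.208/28.208 + 0.0764 = 1.1827
τ₀ = 8FD/(πd³) = 8·1450·62.0/(π·7.7³) = 719200/1434.2 = 501.45 MPa
τ_max = K·τ₀ = 1.1827 × 501.45 = 593.08 MPa

593 MPa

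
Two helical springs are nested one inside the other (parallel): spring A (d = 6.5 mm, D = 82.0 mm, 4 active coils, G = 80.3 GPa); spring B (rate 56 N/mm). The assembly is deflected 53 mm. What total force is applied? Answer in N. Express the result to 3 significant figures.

3400 N

k_A = Gd⁴/(8D³N_a) = (80.3×10³)(6.5⁴)/(8·82.0³·4) = 8.1241 N/mm
Parallel: k_eq = 8.1241 + 56 = 64.124 N/mm
F = k_eq·δ = 64.124·53 = 3398.6 N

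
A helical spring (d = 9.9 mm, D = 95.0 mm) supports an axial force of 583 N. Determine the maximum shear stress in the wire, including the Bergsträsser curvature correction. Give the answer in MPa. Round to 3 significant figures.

166 MPa

Spring index C = D/d = 95.0/9.9 = 9.5960
K_B = (4C+2)/(4C−3) = 40.384/35.384 = 1.1413
τ₀ = 8FD/(πd³) = 8·583·95.0/(π·9.9³) = 443080/3048.3 = 145.35 MPa
τ_max = K·τ₀ = 1.1413 × 145.35 = 165.89 MPa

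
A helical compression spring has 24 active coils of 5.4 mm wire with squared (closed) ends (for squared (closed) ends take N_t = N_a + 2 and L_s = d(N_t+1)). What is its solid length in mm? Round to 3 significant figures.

146 mm

squared (closed) ends: N_t = N_a + 2 = 24 + 2 = 26
L_s = d·(N_t+1) = 5.4 × 27 = 145.8 mm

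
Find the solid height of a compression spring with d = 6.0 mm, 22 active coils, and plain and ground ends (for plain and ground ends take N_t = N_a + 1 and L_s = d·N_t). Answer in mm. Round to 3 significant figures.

138 mm

plain and ground ends: N_t = N_a + 1 = 22 + 1 = 23
L_s = d·N_t = 6.0 × 23 = 138 mm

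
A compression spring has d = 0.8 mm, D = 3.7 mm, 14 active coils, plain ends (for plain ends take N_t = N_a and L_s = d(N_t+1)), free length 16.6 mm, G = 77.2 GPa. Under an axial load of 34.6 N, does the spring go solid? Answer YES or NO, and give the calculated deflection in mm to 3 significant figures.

k = Gd⁴/(8D³N_a) = (77.2×10³)(0.8⁴)/(8·3.7³·14) = 5.5738 N/mm
N_t = 14; L_s = 0.8·15 = 12 mm; δ_solid = L₀ − L_s = 16.6 − 12 = 4.6 mm
δ = F/k = 34.6/5.5738 = 6.2076 mm
δ ≥ δ_solid → spring goes solid

YES, δ = 6.21 mm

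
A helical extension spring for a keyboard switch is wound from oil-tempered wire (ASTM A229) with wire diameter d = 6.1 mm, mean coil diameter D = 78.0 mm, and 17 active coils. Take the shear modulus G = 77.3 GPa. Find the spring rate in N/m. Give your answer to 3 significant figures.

k = Gd⁴/(8D³N_a) = (77.3×10³ × 6.1⁴) / (8 × 78.0³ × 17)
  = 1.07028e+08 / 6.45391e+07 = 1.6583 N/mm = 1658.3 N/m

1660 N/m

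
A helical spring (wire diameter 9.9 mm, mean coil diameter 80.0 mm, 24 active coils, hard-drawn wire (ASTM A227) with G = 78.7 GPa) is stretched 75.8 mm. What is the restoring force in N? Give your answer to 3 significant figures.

583 N

k = Gd⁴/(8D³N_a) = (78.7×10³)(9.9⁴)/(8·80.0³·24) = 7.6903 N/mm
F = k·δ = 7.6903 × 75.8 = 582.93 N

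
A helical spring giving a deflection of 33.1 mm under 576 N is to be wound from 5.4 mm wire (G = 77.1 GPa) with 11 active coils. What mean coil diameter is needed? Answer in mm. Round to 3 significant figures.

35.0 mm

Required rate k = F/δ = 576/33.1 = 17.402 N/mm
D = (Gd⁴/(8N_a·k))^(1/3) = (77.1×10³·5.4⁴/(8·11·17.402))^(1/3)
  = (42810.7)^(1/3) = 34.9825 mm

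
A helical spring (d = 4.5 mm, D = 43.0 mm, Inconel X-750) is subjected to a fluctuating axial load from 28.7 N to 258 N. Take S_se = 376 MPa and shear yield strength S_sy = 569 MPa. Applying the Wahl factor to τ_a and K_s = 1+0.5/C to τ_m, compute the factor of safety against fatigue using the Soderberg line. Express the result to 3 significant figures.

1.35

C = D/d = 43.0/4.5 = 9.5556; K_W = (4C−1)/(4C−4)+0.615/C = 1.1520; K_s = 1+0.5/C = 1.0523
F_a = (F_max−F_min)/2 = 114.65 N; F_m = (F_max+F_min)/2 = 143.35 N
τ_a = K_W·8F_aD/(πd³) = 1.1520 × 137.77 = 158.71 MPa
τ_m = K_s·8F_mD/(πd³) = 1.0523 × 172.25 = 181.27 MPa
Soderberg: 1/n_f = τ_a/S_se + τ_m/S_sy = 158.71/376 + 181.27/569 = 0.42210 + 0.31857 = 0.74067
n_f = 1/0.74067 = 1.35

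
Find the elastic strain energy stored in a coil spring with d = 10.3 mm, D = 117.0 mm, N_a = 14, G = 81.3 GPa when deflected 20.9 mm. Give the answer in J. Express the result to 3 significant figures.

1.11 J

k = Gd⁴/(8D³N_a) = (81.3×10³)(10.3⁴)/(8·117.0³·14) = 5.1011 N/mm
U = ½kδ² = 0.5 × 5.1011 × 20.9² = 1114.1 N·mm = 1.1141 J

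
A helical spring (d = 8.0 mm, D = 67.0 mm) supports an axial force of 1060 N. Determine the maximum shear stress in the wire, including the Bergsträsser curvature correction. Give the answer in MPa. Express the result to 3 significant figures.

Spring index C = D/d = 67.0/8.0 = 8.3750
K_B = (4C+2)/(4C−3) = 35.500/30.500 = 1.1639
τ₀ = 8FD/(πd³) = 8·1060·67.0/(π·8.0³) = 568160/1608.5 = 353.22 MPa
τ_max = K·τ₀ = 1.1639 × 353.22 = 411.13 MPa

411 MPa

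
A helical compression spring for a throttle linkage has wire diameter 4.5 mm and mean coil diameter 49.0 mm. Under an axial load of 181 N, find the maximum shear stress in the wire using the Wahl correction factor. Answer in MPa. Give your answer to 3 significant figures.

Spring index C = D/d = 49.0/4.5 = 10.8889
K_W = (4C−1)/(4C−4) + 0.615/C = 42.556/39.556 + 0.0565 = 1.1323
τ₀ = 8FD/(πd³) = 8·181·49.0/(π·4.5³) = 70952/286.28 = 247.84 MPa
τ_max = K·τ₀ = 1.1323 × 247.84 = 280.64 MPa

281 MPa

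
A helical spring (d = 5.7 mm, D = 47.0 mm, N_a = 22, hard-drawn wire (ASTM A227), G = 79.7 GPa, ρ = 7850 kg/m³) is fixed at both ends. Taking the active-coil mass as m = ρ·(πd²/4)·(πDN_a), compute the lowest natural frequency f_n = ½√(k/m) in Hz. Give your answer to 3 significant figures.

42.1 Hz

k = Gd⁴/(8D³N_a) = (79.7×10³)(5.7⁴)/(8·47.0³·22) = 4.6042 N/mm = 4604.2 N/m
Wire length L = πDN_a = π·47.0·22 = 3248.4 mm
m = ρ·(πd²/4)·L = 7850 × 25.518×10⁻⁶ m² × 3.2484 m = 0.6507 kg
f_n = ½√(k/m) = 0.5·√(4604.2/0.6507) = 0.5·√(7075.7) = 42.059 Hz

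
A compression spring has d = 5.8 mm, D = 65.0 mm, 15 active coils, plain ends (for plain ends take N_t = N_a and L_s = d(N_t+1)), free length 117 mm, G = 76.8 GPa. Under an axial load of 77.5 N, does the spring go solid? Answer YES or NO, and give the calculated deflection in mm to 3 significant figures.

YES, δ = 29.4 mm

k = Gd⁴/(8D³N_a) = (76.8×10³)(5.8⁴)/(8·65.0³·15) = 2.6373 N/mm
N_t = 15; L_s = 5.8·16 = 92.8 mm; δ_solid = L₀ − L_s = 117 − 92.8 = 24.2 mm
δ = F/k = 77.5/2.6373 = 29.387 mm
δ ≥ δ_solid → spring goes solid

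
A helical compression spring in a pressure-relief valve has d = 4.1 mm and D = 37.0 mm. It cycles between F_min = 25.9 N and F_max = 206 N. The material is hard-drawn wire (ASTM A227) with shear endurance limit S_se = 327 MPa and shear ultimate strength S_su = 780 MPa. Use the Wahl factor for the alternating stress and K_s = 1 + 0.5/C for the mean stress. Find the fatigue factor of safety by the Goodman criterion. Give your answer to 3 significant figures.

C = D/d = 37.0/4.1 = 9.0244; K_W = (4C−1)/(4C−4)+0.615/C = 1.1616; K_s = 1+0.5/C = 1.0554
F_a = (F_max−F_min)/2 = 90.05 N; F_m = (F_max+F_min)/2 = 115.95 N
τ_a = K_W·8F_aD/(πd³) = 1.1616 × 123.1 = 143 MPa
τ_m = K_s·8F_mD/(πd³) = 1.0554 × 158.51 = 167.29 MPa
Goodman: 1/n_f = τ_a/S_se + τ_m/S_su = 143/327 + 167.29/780 = 0.43731 + 0.21448 = 0.65179
n_f = 1/0.65179 = 1.534

1.53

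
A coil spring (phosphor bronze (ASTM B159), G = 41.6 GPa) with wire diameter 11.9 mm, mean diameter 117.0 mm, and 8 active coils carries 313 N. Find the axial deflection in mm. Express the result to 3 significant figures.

k = Gd⁴/(8D³N_a) = (41.6×10³)(11.9⁴)/(8·117.0³·8) = 8.1385 N/mm
δ = F/k = 313 / 8.1385 = 38.459 mm

38.5 mm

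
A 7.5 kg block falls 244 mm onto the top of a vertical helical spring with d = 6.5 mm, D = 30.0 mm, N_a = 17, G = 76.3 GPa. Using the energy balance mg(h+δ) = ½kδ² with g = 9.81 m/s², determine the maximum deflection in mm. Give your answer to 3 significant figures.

33.2 mm

k = Gd⁴/(8D³N_a) = (76.3×10³)(6.5⁴)/(8·30.0³·17) = 37.092 N/mm
W = mg = 7.5 × 9.81 = 73.575 N
½kδ² − Wδ − Wh = 0 → δ = (W + √(W² + 2kWh))/k
δ = (73.575 + √(5413.3 + 1.33176e+06))/37.092 = (73.575 + 1156.4)/37.092 = 33.159 mm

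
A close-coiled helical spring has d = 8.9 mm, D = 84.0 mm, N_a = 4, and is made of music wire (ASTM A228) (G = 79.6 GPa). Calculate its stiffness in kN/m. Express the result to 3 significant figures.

k = Gd⁴/(8D³N_a) = (79.6×10³ × 8.9⁴) / (8 × 84.0³ × 4)
  = 4.99428e+08 / 1.89665e+07 = 26.332 N/mm

26.3 kN/m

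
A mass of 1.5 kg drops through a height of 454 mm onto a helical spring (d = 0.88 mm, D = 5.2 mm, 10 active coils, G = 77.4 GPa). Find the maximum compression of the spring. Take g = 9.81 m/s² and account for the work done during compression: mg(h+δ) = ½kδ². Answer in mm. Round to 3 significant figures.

k = Gd⁴/(8D³N_a) = (77.4×10³)(0.88⁴)/(8·5.2³·10) = 4.1264 N/mm
W = mg = 1.5 × 9.81 = 14.715 N
½kδ² − Wδ − Wh = 0 → δ = (W + √(W² + 2kWh))/k
δ = (14.715 + √(216.53 + 55133.8))/4.1264 = (14.715 + 235.27)/4.1264 = 60.581 mm

60.6 mm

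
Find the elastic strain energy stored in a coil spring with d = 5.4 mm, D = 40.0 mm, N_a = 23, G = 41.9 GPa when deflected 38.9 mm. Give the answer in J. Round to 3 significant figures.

2.29 J

k = Gd⁴/(8D³N_a) = (41.9×10³)(5.4⁴)/(8·40.0³·23) = 3.0255 N/mm
U = ½kδ² = 0.5 × 3.0255 × 38.9² = 2289.1 N·mm = 2.2891 J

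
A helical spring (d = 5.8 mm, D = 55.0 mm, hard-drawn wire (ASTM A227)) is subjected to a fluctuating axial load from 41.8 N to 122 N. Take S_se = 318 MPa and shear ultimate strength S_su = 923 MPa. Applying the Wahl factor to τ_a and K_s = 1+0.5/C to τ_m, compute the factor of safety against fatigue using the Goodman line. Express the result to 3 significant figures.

5.83

C = D/d = 55.0/5.8 = 9.4828; K_W = (4C−1)/(4C−4)+0.615/C = 1.1533; K_s = 1+0.5/C = 1.0527
F_a = (F_max−F_min)/2 = 40.1 N; F_m = (F_max+F_min)/2 = 81.9 N
τ_a = K_W·8F_aD/(πd³) = 1.1533 × 28.785 = 33.197 MPa
τ_m = K_s·8F_mD/(πd³) = 1.0527 × 58.79 = 61.89 MPa
Goodman: 1/n_f = τ_a/S_se + τ_m/S_su = 33.197/318 + 61.89/923 = 0.10439 + 0.06705 = 0.17144
n_f = 1/0.17144 = 5.833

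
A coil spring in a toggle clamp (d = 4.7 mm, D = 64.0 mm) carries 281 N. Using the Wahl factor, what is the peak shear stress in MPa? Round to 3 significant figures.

Spring index C = D/d = 64.0/4.7 = 13.6170
K_W = (4C−1)/(4C−4) + 0.615/C = 53.468/50.468 + 0.0452 = 1.1046
τ₀ = 8FD/(πd³) = 8·281·64.0/(π·4.7³) = 143872/326.17 = 441.1 MPa
τ_max = K·τ₀ = 1.1046 × 441.1 = 487.24 MPa

487 MPa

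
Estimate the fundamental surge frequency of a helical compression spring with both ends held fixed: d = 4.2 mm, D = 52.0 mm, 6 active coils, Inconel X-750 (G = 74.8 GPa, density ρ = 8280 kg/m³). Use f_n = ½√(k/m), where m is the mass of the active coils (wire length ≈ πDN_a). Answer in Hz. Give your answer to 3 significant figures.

k = Gd⁴/(8D³N_a) = (74.8×10³)(4.2⁴)/(8·52.0³·6) = 3.4486 N/mm = 3448.6 N/m
Wire length L = πDN_a = π·52.0·6 = 980.18 mm
m = ρ·(πd²/4)·L = 8280 × 13.854×10⁻⁶ m² × 0.98018 m = 0.11244 kg
f_n = ½√(k/m) = 0.5·√(3448.6/0.11244) = 0.5·√(30671) = 87.565 Hz

87.6 Hz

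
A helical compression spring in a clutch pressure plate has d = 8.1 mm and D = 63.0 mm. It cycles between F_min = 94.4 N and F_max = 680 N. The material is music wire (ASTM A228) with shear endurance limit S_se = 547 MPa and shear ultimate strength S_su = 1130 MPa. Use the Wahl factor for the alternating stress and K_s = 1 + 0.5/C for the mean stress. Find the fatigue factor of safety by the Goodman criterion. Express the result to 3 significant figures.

3.31

C = D/d = 63.0/8.1 = 7.7778; K_W = (4C−1)/(4C−4)+0.615/C = 1.1897; K_s = 1+0.5/C = 1.0643
F_a = (F_max−F_min)/2 = 292.8 N; F_m = (F_max+F_min)/2 = 387.2 N
τ_a = K_W·8F_aD/(πd³) = 1.1897 × 88.389 = 105.16 MPa
τ_m = K_s·8F_mD/(πd³) = 1.0643 × 116.89 = 124.4 MPa
Goodman: 1/n_f = τ_a/S_se + τ_m/S_su = 105.16/547 + 124.4/1130 = 0.19225 + 0.11009 = 0.30233
n_f = 1/0.30233 = 3.308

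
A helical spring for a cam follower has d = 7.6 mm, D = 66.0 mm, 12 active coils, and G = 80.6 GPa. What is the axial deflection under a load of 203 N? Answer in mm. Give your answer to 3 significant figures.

20.8 mm

k = Gd⁴/(8D³N_a) = (80.6×10³)(7.6⁴)/(8·66.0³·12) = 9.7429 N/mm
δ = F/k = 203 / 9.7429 = 20.836 mm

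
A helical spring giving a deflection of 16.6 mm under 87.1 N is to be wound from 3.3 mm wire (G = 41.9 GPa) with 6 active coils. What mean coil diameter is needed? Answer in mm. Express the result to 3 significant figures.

27.0 mm

Required rate k = F/δ = 87.1/16.6 = 5.247 N/mm
D = (Gd⁴/(8N_a·k))^(1/3) = (41.9×10³·3.3⁴/(8·6·5.247))^(1/3)
  = (19729.6)^(1/3) = 27.0213 mm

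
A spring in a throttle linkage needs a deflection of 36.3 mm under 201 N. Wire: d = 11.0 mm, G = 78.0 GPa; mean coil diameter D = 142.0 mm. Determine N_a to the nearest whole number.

9

Required rate k = F/δ = 201/36.3 = 5.5372 N/mm
N_a = Gd⁴/(8D³k) = (78.0×10³ × 11.0⁴)/(8 × 142.0³ × 5.5372)
    = 1.142e+09 / 1.26837e+08 = 9.004 → 9 coils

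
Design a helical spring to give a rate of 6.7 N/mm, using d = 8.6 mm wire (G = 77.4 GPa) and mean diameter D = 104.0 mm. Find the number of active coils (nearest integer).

N_a = Gd⁴/(8D³k) = (77.4×10³ × 8.6⁴)/(8 × 104.0³ × 6.7)
    = 4.23384e+08 / 6.02927e+07 = 7.022 → 7 coils

7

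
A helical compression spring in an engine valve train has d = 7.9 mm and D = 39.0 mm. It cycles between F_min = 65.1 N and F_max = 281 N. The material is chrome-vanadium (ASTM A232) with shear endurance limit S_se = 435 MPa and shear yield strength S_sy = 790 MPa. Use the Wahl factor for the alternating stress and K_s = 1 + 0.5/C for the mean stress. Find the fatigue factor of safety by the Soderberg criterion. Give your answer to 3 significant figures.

8.75

C = D/d = 39.0/7.9 = 4.9367; K_W = (4C−1)/(4C−4)+0.615/C = 1.3151; K_s = 1+0.5/C = 1.1013
F_a = (F_max−F_min)/2 = 107.95 N; F_m = (F_max+F_min)/2 = 173.05 N
τ_a = K_W·8F_aD/(πd³) = 1.3151 × 21.744 = 28.596 MPa
τ_m = K_s·8F_mD/(πd³) = 1.1013 × 34.857 = 38.388 MPa
Soderberg: 1/n_f = τ_a/S_se + τ_m/S_sy = 28.596/435 + 38.388/790 = 0.06574 + 0.04859 = 0.11433
n_f = 1/0.11433 = 8.747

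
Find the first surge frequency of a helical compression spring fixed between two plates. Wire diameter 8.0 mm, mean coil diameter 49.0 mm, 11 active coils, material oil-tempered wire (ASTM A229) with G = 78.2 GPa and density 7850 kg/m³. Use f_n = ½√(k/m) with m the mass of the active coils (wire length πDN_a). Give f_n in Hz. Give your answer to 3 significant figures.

k = Gd⁴/(8D³N_a) = (78.2×10³)(8.0⁴)/(8·49.0³·11) = 30.938 N/mm = 30938 N/m
Wire length L = πDN_a = π·49.0·11 = 1693.3 mm
m = ρ·(πd²/4)·L = 7850 × 50.265×10⁻⁶ m² × 1.6933 m = 0.66816 kg
f_n = ½√(k/m) = 0.5·√(30938/0.66816) = 0.5·√(46304) = 107.59 Hz

108 Hz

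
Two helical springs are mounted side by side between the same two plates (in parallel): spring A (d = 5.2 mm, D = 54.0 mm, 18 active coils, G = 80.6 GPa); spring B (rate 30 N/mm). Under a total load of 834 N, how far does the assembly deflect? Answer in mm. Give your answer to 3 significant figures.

25.6 mm

k_A = Gd⁴/(8D³N_a) = (80.6×10³)(5.2⁴)/(8·54.0³·18) = 2.599 N/mm
Parallel: k_eq = 2.599 + 30 = 32.599 N/mm
δ = F/k_eq = 834/32.599 = 25.584 mm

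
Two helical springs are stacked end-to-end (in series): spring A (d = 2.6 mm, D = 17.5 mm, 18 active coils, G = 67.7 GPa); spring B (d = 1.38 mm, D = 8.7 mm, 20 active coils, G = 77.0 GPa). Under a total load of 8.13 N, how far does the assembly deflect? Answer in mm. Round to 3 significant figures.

k_A = Gd⁴/(8D³N_a) = (67.7×10³)(2.6⁴)/(8·17.5³·18) = 4.0087 N/mm
k_B = Gd⁴/(8D³N_a) = (77.0×10³)(1.38⁴)/(8·8.7³·20) = 2.6505 N/mm
Series: 1/k_eq = 1/4.0087 + 1/2.6505 = 0.62674; k_eq = 1.5956 N/mm
δ = F/k_eq = 8.13/1.5956 = 5.0954 mm

5.10 mm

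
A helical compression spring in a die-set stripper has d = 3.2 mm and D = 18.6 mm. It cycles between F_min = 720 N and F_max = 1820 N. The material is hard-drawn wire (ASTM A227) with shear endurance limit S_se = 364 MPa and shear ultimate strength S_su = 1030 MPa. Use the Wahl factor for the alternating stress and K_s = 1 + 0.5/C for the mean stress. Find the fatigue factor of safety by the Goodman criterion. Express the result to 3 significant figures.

C = D/d = 18.6/3.2 = 5.8125; K_W = (4C−1)/(4C−4)+0.615/C = 1.2617; K_s = 1+0.5/C = 1.0860
F_a = (F_max−F_min)/2 = 550 N; F_m = (F_max+F_min)/2 = 1270 N
τ_a = K_W·8F_aD/(πd³) = 1.2617 × 795 = 1003 MPa
τ_m = K_s·8F_mD/(πd³) = 1.0860 × 1835.7 = 1993.6 MPa
Goodman: 1/n_f = τ_a/S_se + τ_m/S_su = 1003/364 + 1993.6/1030 = 2.75552 + 1.93557 = 4.6911
n_f = 1/4.6911 = 0.2132

0.213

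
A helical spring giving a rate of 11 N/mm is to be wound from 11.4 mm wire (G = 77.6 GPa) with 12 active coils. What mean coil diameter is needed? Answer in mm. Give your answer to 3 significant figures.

107 mm

D = (Gd⁴/(8N_a·k))^(1/3) = (77.6×10³·11.4⁴/(8·12·11))^(1/3)
  = (1.24113e+06)^(1/3) = 107.4663 mm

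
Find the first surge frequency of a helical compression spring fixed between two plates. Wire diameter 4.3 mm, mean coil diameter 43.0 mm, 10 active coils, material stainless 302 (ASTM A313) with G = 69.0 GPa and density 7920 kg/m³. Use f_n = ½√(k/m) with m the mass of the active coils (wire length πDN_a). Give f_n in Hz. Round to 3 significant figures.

77.3 Hz

k = Gd⁴/(8D³N_a) = (69.0×10³)(4.3⁴)/(8·43.0³·10) = 3.7087 N/mm = 3708.7 N/m
Wire length L = πDN_a = π·43.0·10 = 1350.9 mm
m = ρ·(πd²/4)·L = 7920 × 14.522×10⁻⁶ m² × 1.3509 m = 0.15537 kg
f_n = ½√(k/m) = 0.5·√(3708.7/0.15537) = 0.5·√(23870) = 77.25 Hz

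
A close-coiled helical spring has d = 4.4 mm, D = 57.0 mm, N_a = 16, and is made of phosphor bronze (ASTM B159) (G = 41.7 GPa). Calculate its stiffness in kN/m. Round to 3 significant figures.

0.659 kN/m

k = Gd⁴/(8D³N_a) = (41.7×10³ × 4.4⁴) / (8 × 57.0³ × 16)
  = 1.56296e+07 / 2.37047e+07 = 0.65934 N/mm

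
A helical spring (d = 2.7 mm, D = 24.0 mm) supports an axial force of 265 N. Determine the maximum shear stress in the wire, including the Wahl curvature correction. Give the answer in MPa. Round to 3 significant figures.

Spring index C = D/d = 24.0/2.7 = 8.8889
K_W = (4C−1)/(4C−4) + 0.615/C = 34.556/31.556 + 0.0692 = 1.1643
τ₀ = 8FD/(πd³) = 8·265·24.0/(π·2.7³) = 50880/61.836 = 822.82 MPa
τ_max = K·τ₀ = 1.1643 × 822.82 = 957.98 MPa

958 MPa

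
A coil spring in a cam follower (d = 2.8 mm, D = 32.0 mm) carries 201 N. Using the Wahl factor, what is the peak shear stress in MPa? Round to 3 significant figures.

Spring index C = D/d = 32.0/2.8 = 11.4286
K_W = (4C−1)/(4C−4) + 0.615/C = 44.714/41.714 + 0.0538 = 1.1257
τ₀ = 8FD/(πd³) = 8·201·32.0/(π·2.8³) = 51456/68.964 = 746.13 MPa
τ_max = K·τ₀ = 1.1257 × 746.13 = 839.94 MPa

840 MPa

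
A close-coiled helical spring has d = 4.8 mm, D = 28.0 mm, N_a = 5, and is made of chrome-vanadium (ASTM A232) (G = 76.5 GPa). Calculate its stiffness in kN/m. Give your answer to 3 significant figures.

k = Gd⁴/(8D³N_a) = (76.5×10³ × 4.8⁴) / (8 × 28.0³ × 5)
  = 4.06094e+07 / 878080 = 46.248 N/mm

46.2 kN/m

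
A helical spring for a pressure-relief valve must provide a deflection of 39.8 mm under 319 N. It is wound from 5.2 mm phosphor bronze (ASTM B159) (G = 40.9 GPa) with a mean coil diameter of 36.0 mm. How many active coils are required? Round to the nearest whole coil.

Required rate k = F/δ = 319/39.8 = 8.0151 N/mm
N_a = Gd⁴/(8D³k) = (40.9×10³ × 5.2⁴)/(8 × 36.0³ × 8.0151)
    = 2.99045e+07 / 2.99161e+06 = 9.996 → 10 coils

10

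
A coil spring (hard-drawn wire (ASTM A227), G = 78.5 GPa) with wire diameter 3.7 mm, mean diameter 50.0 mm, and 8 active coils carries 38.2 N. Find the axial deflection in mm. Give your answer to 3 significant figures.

20.8 mm

k = Gd⁴/(8D³N_a) = (78.5×10³)(3.7⁴)/(8·50.0³·8) = 1.839 N/mm
δ = F/k = 38.2 / 1.839 = 20.772 mm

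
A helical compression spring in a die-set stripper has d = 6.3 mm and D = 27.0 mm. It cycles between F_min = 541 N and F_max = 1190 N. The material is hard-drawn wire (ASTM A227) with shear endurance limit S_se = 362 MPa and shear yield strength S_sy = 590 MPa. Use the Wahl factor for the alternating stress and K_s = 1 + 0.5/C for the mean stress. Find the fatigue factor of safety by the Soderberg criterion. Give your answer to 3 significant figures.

C = D/d = 27.0/6.3 = 4.2857; K_W = (4C−1)/(4C−4)+0.615/C = 1.3718; K_s = 1+0.5/C = 1.1167
F_a = (F_max−F_min)/2 = 324.5 N; F_m = (F_max+F_min)/2 = 865.5 N
τ_a = K_W·8F_aD/(πd³) = 1.3718 × 89.227 = 122.4 MPa
τ_m = K_s·8F_mD/(πd³) = 1.1167 × 237.98 = 265.75 MPa
Soderberg: 1/n_f = τ_a/S_se + τ_m/S_sy = 122.4/362 + 265.75/590 = 0.33812 + 0.45042 = 0.78854
n_f = 1/0.78854 = 1.268

1.27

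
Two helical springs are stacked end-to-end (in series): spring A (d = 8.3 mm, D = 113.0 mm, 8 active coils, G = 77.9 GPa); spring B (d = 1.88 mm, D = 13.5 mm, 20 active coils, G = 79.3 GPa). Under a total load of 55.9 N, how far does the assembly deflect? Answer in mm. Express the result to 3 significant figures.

36.2 mm

k_A = Gd⁴/(8D³N_a) = (77.9×10³)(8.3⁴)/(8·113.0³·8) = 4.0035 N/mm
k_B = Gd⁴/(8D³N_a) = (79.3×10³)(1.88⁴)/(8·13.5³·20) = 2.5164 N/mm
Series: 1/k_eq = 1/4.0035 + 1/2.5164 = 0.64717; k_eq = 1.5452 N/mm
δ = F/k_eq = 55.9/1.5452 = 36.177 mm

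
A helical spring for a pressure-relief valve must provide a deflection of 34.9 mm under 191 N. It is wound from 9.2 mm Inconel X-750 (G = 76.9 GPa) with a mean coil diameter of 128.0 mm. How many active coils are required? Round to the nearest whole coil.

Required rate k = F/δ = 191/34.9 = 5.4728 N/mm
N_a = Gd⁴/(8D³k) = (76.9×10³ × 9.2⁴)/(8 × 128.0³ × 5.4728)
    = 5.50906e+08 / 9.1818e+07 = 6 → 6 coils

6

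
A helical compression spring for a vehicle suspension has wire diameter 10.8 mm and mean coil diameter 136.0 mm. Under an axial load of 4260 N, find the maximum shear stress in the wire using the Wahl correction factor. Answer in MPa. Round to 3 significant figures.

Spring index C = D/d = 136.0/10.8 = 12.5926
K_W = (4C−1)/(4C−4) + 0.615/C = 49.370/46.370 + 0.0488 = 1.1135
τ₀ = 8FD/(πd³) = 8·4260·136.0/(π·10.8³) = 4.63488e+06/3957.5 = 1171.2 MPa
τ_max = K·τ₀ = 1.1135 × 1171.2 = 1304.1 MPa

1300 MPa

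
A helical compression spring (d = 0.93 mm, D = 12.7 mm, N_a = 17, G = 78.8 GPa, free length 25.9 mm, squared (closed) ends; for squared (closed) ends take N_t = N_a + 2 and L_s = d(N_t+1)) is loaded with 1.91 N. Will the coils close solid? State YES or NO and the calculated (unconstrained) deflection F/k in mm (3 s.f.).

YES, δ = 9.03 mm

k = Gd⁴/(8D³N_a) = (78.8×10³)(0.93⁴)/(8·12.7³·17) = 0.2116 N/mm
N_t = 19; L_s = 0.93·20 = 18.6 mm; δ_solid = L₀ − L_s = 25.9 − 18.6 = 7.3 mm
δ = F/k = 1.91/0.2116 = 9.0266 mm
δ ≥ δ_solid → spring goes solid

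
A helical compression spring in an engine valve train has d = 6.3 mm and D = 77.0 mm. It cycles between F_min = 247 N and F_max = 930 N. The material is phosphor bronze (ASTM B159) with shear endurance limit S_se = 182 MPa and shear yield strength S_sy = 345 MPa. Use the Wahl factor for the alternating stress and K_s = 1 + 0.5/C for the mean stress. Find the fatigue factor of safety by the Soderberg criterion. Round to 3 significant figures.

0.329

C = D/d = 77.0/6.3 = 12.2222; K_W = (4C−1)/(4C−4)+0.615/C = 1.1171; K_s = 1+0.5/C = 1.0409
F_a = (F_max−F_min)/2 = 341.5 N; F_m = (F_max+F_min)/2 = 588.5 N
τ_a = K_W·8F_aD/(πd³) = 1.1171 × 267.79 = 299.17 MPa
τ_m = K_s·8F_mD/(πd³) = 1.0409 × 461.48 = 480.36 MPa
Soderberg: 1/n_f = τ_a/S_se + τ_m/S_sy = 299.17/182 + 480.36/345 = 1.64377 + 1.39235 = 3.0361
n_f = 1/3.0361 = 0.3294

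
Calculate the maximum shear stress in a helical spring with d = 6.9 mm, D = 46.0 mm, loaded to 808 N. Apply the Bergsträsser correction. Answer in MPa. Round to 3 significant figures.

349 MPa

Spring index C = D/d = 46.0/6.9 = 6.6667
K_B = (4C+2)/(4C−3) = 28.667/23.667 = 1.2113
τ₀ = 8FD/(πd³) = 8·808·46.0/(π·6.9³) = 297344/1032 = 288.11 MPa
τ_max = K·τ₀ = 1.2113 × 288.11 = 348.98 MPa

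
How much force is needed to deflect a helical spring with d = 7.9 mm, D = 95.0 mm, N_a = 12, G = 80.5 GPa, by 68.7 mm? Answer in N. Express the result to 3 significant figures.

262 N

k = Gd⁴/(8D³N_a) = (80.5×10³)(7.9⁴)/(8·95.0³·12) = 3.8094 N/mm
F = k·δ = 3.8094 × 68.7 = 261.71 N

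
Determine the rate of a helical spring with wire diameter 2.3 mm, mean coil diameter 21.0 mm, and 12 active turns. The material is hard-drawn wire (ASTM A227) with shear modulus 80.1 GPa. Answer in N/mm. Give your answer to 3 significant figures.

k = Gd⁴/(8D³N_a) = (80.1×10³ × 2.3⁴) / (8 × 21.0³ × 12)
  = 2.24153e+06 / 889056 = 2.5212 N/mm

2.52 N/mm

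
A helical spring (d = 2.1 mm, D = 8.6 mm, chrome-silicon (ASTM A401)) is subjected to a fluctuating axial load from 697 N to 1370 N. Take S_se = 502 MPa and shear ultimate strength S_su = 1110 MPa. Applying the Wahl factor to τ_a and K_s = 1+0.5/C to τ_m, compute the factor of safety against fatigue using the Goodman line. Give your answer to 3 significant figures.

C = D/d = 8.6/2.1 = 4.0952; K_W = (4C−1)/(4C−4)+0.615/C = 1.3925; K_s = 1+0.5/C = 1.1221
F_a = (F_max−F_min)/2 = 336.5 N; F_m = (F_max+F_min)/2 = 1033.5 N
τ_a = K_W·8F_aD/(πd³) = 1.3925 × 795.73 = 1108 MPa
τ_m = K_s·8F_mD/(πd³) = 1.1221 × 2443.9 = 2742.3 MPa
Goodman: 1/n_f = τ_a/S_se + τ_m/S_su = 1108/502 + 2742.3/1110 = 2.20725 + 2.47057 = 4.6778
n_f = 1/4.6778 = 0.2138

0.214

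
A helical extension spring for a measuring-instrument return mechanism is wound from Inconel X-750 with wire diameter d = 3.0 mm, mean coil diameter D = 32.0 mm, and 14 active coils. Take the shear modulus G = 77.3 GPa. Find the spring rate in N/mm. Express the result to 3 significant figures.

1.71 N/mm

k = Gd⁴/(8D³N_a) = (77.3×10³ × 3.0⁴) / (8 × 32.0³ × 14)
  = 6.2613e+06 / 3.67002e+06 = 1.7061 N/mm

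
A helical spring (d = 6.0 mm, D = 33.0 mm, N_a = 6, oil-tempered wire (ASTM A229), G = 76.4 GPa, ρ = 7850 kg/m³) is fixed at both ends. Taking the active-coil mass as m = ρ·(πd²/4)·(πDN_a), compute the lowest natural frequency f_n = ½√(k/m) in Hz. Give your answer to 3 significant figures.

322 Hz

k = Gd⁴/(8D³N_a) = (76.4×10³)(6.0⁴)/(8·33.0³·6) = 57.4 N/mm = 57400 N/m
Wire length L = πDN_a = π·33.0·6 = 622.04 mm
m = ρ·(πd²/4)·L = 7850 × 28.274×10⁻⁶ m² × 0.62204 m = 0.13806 kg
f_n = ½√(k/m) = 0.5·√(57400/0.13806) = 0.5·√(4.1576e+05) = 322.4 Hz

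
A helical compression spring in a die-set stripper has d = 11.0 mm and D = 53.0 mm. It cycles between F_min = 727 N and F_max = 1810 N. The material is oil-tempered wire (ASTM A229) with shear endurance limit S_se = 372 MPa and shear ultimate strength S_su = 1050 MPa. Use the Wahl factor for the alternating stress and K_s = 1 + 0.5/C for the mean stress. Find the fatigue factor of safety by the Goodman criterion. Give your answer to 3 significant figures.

C = D/d = 53.0/11.0 = 4.8182; K_W = (4C−1)/(4C−4)+0.615/C = 1.3241; K_s = 1+0.5/C = 1.1038
F_a = (F_max−F_min)/2 = 541.5 N; F_m = (F_max+F_min)/2 = 1268.5 N
τ_a = K_W·8F_aD/(πd³) = 1.3241 × 54.908 = 72.702 MPa
τ_m = K_s·8F_mD/(πd³) = 1.1038 × 128.63 = 141.97 MPa
Goodman: 1/n_f = τ_a/S_se + τ_m/S_su = 72.702/372 + 141.97/1050 = 0.19544 + 0.13521 = 0.33065
n_f = 1/0.33065 = 3.024

3.02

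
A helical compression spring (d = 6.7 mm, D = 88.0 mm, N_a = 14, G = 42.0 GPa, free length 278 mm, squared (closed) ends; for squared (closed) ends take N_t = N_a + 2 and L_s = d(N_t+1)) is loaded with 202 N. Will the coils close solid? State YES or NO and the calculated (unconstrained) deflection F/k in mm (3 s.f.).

k = Gd⁴/(8D³N_a) = (42.0×10³)(6.7⁴)/(8·88.0³·14) = 1.1089 N/mm
N_t = 16; L_s = 6.7·17 = 113.9 mm; δ_solid = L₀ − L_s = 278 − 113.9 = 164.1 mm
δ = F/k = 202/1.1089 = 182.17 mm
δ ≥ δ_solid → spring goes solid

YES, δ = 182 mm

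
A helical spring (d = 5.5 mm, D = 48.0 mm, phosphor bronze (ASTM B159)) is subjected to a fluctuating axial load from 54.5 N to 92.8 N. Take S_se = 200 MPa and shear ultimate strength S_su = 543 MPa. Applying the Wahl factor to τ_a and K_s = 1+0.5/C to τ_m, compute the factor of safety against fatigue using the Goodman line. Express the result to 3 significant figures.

C = D/d = 48.0/5.5 = 8.7273; K_W = (4C−1)/(4C−4)+0.615/C = 1.1675; K_s = 1+0.5/C = 1.0573
F_a = (F_max−F_min)/2 = 19.15 N; F_m = (F_max+F_min)/2 = 73.65 N
τ_a = K_W·8F_aD/(πd³) = 1.1675 × 14.069 = 16.426 MPa
τ_m = K_s·8F_mD/(πd³) = 1.0573 × 54.109 = 57.209 MPa
Goodman: 1/n_f = τ_a/S_se + τ_m/S_su = 16.426/200 + 57.209/543 = 0.08213 + 0.10536 = 0.18749
n_f = 1/0.18749 = 5.334

5.33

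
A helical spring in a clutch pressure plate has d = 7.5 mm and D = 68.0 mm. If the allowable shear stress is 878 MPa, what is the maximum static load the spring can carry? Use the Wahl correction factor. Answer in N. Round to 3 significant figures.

C = D/d = 68.0/7.5 = 9.0667
K_W = (4C−1)/(4C−4) + 0.615/C = 35.267/32.267 + 0.0678 = 1.1608
τ_max = K·8FD/(πd³) → F_max = τ_allow·πd³/(8DK)
F_max = 878·π·7.5³/(8·68.0·1.1608) = 1.1637e+06/631.48 = 1842.8 N

1840 N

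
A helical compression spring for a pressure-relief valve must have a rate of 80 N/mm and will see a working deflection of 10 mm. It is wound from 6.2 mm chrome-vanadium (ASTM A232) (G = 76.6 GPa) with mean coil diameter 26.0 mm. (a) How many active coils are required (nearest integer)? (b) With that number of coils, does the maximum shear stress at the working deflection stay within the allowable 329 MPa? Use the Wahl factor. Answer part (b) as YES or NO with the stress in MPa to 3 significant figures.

N_a = Gd⁴/(8D³k) = (76.6×10³)(6.2⁴)/(8·26.0³·80) = 10.06 → N_a = 10
Actual rate k = Gd⁴/(8D³·10) = 80.498 N/mm
Working load F = kδ = 80.498·10 = 804.98 N
C = 26.0/6.2 = 4.1935; K_W = (4C−1)/(4C−4)+0.615/C = 1.3815
τ_max = K_W·8FD/(πd³) = 1.3815·223.63 = 308.94 MPa
τ_max ≤ 329 MPa → acceptable

(a) 10 coils; (b) YES, τ_max = 309 MPa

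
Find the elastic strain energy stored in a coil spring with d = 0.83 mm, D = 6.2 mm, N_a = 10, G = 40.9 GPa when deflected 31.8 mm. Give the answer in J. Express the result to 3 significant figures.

0.515 J

k = Gd⁴/(8D³N_a) = (40.9×10³)(0.83⁴)/(8·6.2³·10) = 1.0181 N/mm
U = ½kδ² = 0.5 × 1.0181 × 31.8² = 514.75 N·mm = 0.51475 J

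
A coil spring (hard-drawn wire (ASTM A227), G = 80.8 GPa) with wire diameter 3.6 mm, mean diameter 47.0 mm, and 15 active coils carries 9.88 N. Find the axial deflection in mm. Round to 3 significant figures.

9.07 mm

k = Gd⁴/(8D³N_a) = (80.8×10³)(3.6⁴)/(8·47.0³·15) = 1.0893 N/mm
δ = F/k = 9.88 / 1.0893 = 9.0701 mm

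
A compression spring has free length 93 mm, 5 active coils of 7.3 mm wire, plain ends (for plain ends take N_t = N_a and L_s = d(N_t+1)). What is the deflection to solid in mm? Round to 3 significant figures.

N_t = 5; L_s = 7.3·6 = 43.8 mm
δ_solid = L₀ − L_s = 93 − 43.8 = 49.2 mm

49.2 mm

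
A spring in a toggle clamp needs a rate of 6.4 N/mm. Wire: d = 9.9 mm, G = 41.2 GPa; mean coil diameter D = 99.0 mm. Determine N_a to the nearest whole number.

N_a = Gd⁴/(8D³k) = (41.2×10³ × 9.9⁴)/(8 × 99.0³ × 6.4)
    = 3.95766e+08 / 4.96793e+07 = 7.966 → 8 coils

8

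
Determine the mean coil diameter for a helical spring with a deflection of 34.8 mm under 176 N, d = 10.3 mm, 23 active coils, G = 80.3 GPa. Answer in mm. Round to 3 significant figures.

99.0 mm

Required rate k = F/δ = 176/34.8 = 5.0575 N/mm
D = (Gd⁴/(8N_a·k))^(1/3) = (80.3×10³·10.3⁴/(8·23·5.0575))^(1/3)
  = (971210)^(1/3) = 99.0310 mm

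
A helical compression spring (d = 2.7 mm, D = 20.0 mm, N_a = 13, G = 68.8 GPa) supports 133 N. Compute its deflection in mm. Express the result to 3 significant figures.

k = Gd⁴/(8D³N_a) = (68.8×10³)(2.7⁴)/(8·20.0³·13) = 4.3946 N/mm
δ = F/k = 133 / 4.3946 = 30.264 mm

30.3 mm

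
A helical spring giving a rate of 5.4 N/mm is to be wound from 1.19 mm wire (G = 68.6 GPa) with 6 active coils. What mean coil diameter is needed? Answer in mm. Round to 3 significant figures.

8.10 mm

D = (Gd⁴/(8N_a·k))^(1/3) = (68.6×10³·1.19⁴/(8·6·5.4))^(1/3)
  = (530.734)^(1/3) = 8.0964 mm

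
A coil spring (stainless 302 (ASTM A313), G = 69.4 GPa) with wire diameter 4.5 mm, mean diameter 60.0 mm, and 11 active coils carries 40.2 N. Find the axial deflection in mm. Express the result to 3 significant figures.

26.9 mm

k = Gd⁴/(8D³N_a) = (69.4×10³)(4.5⁴)/(8·60.0³·11) = 1.4972 N/mm
δ = F/k = 40.2 / 1.4972 = 26.851 mm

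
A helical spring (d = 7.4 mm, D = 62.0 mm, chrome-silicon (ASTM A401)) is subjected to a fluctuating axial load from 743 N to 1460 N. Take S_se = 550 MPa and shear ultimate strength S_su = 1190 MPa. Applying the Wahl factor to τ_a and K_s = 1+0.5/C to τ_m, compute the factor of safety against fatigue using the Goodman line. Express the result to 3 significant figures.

C = D/d = 62.0/7.4 = 8.3784; K_W = (4C−1)/(4C−4)+0.615/C = 1.1751; K_s = 1+0.5/C = 1.0597
F_a = (F_max−F_min)/2 = 358.5 N; F_m = (F_max+F_min)/2 = 1101.5 N
τ_a = K_W·8F_aD/(πd³) = 1.1751 × 139.68 = 164.13 MPa
τ_m = K_s·8F_mD/(πd³) = 1.0597 × 429.16 = 454.77 MPa
Goodman: 1/n_f = τ_a/S_se + τ_m/S_su = 164.13/550 + 454.77/1190 = 0.29841 + 0.38216 = 0.68058
n_f = 1/0.68058 = 1.469

1.47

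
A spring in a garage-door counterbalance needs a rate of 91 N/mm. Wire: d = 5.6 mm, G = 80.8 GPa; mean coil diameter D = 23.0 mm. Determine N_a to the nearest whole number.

9

N_a = Gd⁴/(8D³k) = (80.8×10³ × 5.6⁴)/(8 × 23.0³ × 91)
    = 7.94627e+07 / 8.85758e+06 = 8.971 → 9 coils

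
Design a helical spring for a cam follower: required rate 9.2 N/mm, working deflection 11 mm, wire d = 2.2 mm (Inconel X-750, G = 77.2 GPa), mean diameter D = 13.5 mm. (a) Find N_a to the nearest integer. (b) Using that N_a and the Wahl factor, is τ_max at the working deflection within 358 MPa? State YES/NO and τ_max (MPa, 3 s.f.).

N_a = Gd⁴/(8D³k) = (77.2×10³)(2.2⁴)/(8·13.5³·9.2) = 9.987 → N_a = 10
Actual rate k = Gd⁴/(8D³·10) = 9.1879 N/mm
Working load F = kδ = 9.1879·11 = 101.07 N
C = 13.5/2.2 = 6.1364; K_W = (4C−1)/(4C−4)+0.615/C = 1.2462
τ_max = K_W·8FD/(πd³) = 1.2462·326.3 = 406.65 MPa
τ_max > 358 MPa → exceeds allowable

(a) 10 coils; (b) NO, τ_max = 407 MPa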